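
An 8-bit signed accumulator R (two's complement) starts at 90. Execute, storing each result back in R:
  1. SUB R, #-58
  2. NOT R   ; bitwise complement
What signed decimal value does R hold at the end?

107

Start: R = 90 = 01011010.
R = 90 − (-58) = 148; wraps to -108 = 10010100
R = NOT 10010100 = 01101011 = 107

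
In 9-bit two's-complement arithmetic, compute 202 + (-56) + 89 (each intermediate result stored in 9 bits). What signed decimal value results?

235

202 + (-56) = 146 (010010010)
146 + 89 = 235 (011101011)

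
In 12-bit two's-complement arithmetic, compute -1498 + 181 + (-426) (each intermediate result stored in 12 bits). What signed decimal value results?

-1743

-1498 + 181 = -1317 (101011011011)
-1317 + (-426) = -1743 (100100110001)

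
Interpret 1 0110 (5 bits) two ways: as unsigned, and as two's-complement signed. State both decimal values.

Unsigned: 10110 = 22.
Signed: MSB=1 → 22 − 32 = -10.

unsigned = 22, signed = -10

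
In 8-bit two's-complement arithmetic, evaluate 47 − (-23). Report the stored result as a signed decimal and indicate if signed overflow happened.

70; no overflow

47 → 00101111
-23 → 11101001
Subtract via negate-and-add: invert 11101001 + 1 = 00010111 (i.e. 23).
  00101111
+ 00010111
= 01000110
Result 01000110: MSB = 0 → value 70.
Both addends (after negating the subtrahend) are non-negative and so is the stored result: no signed overflow.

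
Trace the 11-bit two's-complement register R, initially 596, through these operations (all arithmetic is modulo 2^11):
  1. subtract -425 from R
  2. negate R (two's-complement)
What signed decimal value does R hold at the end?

-1021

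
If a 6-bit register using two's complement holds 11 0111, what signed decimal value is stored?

MSB is 1, so the value is negative.
Unsigned reading: 55. Subtract 2^6 = 64: 55 − 64 = -9.

-9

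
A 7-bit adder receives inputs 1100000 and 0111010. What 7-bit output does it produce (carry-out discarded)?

0011010

  1100000
+ 0111010
= 0011010  (discard carry-out 1)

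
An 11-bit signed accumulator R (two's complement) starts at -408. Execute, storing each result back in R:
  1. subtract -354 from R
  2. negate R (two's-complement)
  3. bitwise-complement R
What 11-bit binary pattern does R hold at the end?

11111001001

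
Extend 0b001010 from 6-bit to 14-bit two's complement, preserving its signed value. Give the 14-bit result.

00000000001010

MSB of 001010 is 0; replicate it into the new high bits.
00000000|001010 → 00000000001010 (still 10).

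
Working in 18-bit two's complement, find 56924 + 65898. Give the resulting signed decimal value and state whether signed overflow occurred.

122822; no overflow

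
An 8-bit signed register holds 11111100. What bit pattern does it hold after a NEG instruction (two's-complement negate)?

Invert: 00000011. Add 1: 00000100.

00000100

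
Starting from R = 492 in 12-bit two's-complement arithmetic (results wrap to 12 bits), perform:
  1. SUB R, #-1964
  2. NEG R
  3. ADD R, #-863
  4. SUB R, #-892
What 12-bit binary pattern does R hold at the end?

011010000101

Start: R = 492 = 000111101100.
R = 492 − (-1964) = 2456; wraps to -1640 = 100110011000
R = −(-1640) = 1640 = 011001101000
R = 1640 + (-863) = 777 = 001100001001
R = 777 − (-892) = 1669 = 011010000101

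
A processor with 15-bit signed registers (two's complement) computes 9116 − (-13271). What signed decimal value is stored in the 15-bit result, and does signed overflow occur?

9116 → 010001110011100
-13271 → 100110000101001
Subtract via negate-and-add: invert 100110000101001 + 1 = 011001111010111 (i.e. 13271).
  010001110011100
+ 011001111010111
= 101011101110011
Result 101011101110011: MSB = 1 → 22387 − 32768 = -10381.
Both addends (after negating the subtrahend) are non-negative but the stored result is negative: signed overflow. The true value 9116 − (-13271) = 22387 lies outside [-16384, 16383].

-10381; overflow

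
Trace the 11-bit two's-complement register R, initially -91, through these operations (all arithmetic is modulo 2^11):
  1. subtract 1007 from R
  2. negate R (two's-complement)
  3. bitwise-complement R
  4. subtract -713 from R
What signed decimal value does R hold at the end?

Start: R = -91 = 11110100101.
R = -91 − 1007 = -1098; wraps to 950 = 01110110110
R = −(950) = -950 = 10001001010
R = NOT 10001001010 = 01110110101 = 949
R = 949 − (-713) = 1662; wraps to -386 = 11001111110

-386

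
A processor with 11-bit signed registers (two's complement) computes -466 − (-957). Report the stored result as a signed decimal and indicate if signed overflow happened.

-466 → 11000101110
-957 → 10001000011
Subtract via negate-and-add: invert 10001000011 + 1 = 01110111101 (i.e. 957).
  11000101110
+ 01110111101
= 00111101011  (discard carry-out 1)
Result 00111101011: MSB = 0 → value 491.
Addends (after negating the subtrahend) have opposite signs, so signed overflow cannot occur.

491; no overflow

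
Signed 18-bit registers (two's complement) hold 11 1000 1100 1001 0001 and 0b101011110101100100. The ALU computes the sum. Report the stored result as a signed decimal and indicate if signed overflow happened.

-112139; no overflow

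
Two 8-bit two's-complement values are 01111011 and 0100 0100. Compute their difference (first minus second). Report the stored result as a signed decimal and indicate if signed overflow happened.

01111011 = 123 (signed)
0100 0100 → 01000100 = 68 (signed)
Subtract via negate-and-add: invert 01000100 + 1 = 10111100 (i.e. -68).
  01111011
+ 10111100
= 00110111  (discard carry-out 1)
Result 00110111: MSB = 0 → value 55.
Addends (after negating the subtrahend) have opposite signs, so signed overflow cannot occur.

55; no overflow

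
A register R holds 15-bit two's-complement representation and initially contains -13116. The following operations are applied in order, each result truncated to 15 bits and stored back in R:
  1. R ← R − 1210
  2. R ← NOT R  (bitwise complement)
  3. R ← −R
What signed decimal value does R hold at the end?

-14325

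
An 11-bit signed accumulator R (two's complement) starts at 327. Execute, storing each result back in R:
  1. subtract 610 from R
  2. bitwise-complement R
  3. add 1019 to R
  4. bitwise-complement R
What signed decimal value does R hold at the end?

746

Start: R = 327 = 00101000111.
R = 327 − 610 = -283 = 11011100101
R = NOT 11011100101 = 00100011010 = 282
R = 282 + 1019 = 1301; wraps to -747 = 10100010101
R = NOT 10100010101 = 01011101010 = 746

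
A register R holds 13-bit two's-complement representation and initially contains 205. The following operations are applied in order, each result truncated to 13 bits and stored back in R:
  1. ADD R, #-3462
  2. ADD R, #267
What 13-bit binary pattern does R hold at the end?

Start: R = 205 = 0000011001101.
R = 205 + (-3462) = -3257 = 1001101000111
R = -3257 + 267 = -2990 = 1010001010010

1010001010010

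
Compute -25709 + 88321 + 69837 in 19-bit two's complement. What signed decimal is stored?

132449

-25709 + 88321 = 62612 (0001111010010010100)
62612 + 69837 = 132449 (0100000010101100001)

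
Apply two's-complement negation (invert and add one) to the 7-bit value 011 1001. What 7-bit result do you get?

1000111

Invert: 1000110. Add 1: 1000111.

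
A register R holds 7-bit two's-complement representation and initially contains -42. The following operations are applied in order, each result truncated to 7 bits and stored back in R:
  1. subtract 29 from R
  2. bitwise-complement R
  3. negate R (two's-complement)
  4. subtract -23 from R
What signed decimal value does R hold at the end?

Start: R = -42 = 1010110.
R = -42 − 29 = -71; wraps to 57 = 0111001
R = NOT 0111001 = 1000110 = -58
R = −(-58) = 58 = 0111010
R = 58 − (-23) = 81; wraps to -47 = 1010001

-47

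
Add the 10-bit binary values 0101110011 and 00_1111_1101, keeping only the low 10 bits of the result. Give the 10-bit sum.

1001110000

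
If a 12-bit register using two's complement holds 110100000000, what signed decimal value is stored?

-768

MSB is 1, so the value is negative.
Invert: 001011111111. Add 1: 001100000000 = 768. So the value is −768.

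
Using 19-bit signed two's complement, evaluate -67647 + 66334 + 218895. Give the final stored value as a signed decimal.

-67647 + 66334 = -1313 (1111111101011011111)
-1313 + 218895 = 217582 (0110101000111101110)

217582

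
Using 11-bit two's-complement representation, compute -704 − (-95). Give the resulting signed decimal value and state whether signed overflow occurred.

-704 → 10101000000
-95 → 11110100001
Subtract via negate-and-add: invert 11110100001 + 1 = 00001011111 (i.e. 95).
  10101000000
+ 00001011111
= 10110011111
Result 10110011111: MSB = 1 → 1439 − 2048 = -609.
Addends (after negating the subtrahend) have opposite signs, so signed overflow cannot occur.

-609; no overflow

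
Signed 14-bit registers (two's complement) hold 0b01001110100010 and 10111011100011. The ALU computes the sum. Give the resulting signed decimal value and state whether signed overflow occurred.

645; no overflow

0b01001110100010 → 01001110100010 = 5026 (signed)
10111011100011 = -4381 (signed)
  01001110100010
+ 10111011100011
= 00001010000101  (discard carry-out 1)
Result 00001010000101: MSB = 0 → value 645.
Addends have opposite signs, so signed overflow cannot occur.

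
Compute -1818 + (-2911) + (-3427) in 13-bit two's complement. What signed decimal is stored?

-1818 + (-2911) = -4729 → wraps to 3463 (0110110000111)
3463 + (-3427) = 36 (0000000100100)

36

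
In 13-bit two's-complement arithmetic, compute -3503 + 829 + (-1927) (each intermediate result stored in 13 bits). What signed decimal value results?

3591

-3503 + 829 = -2674 (1010110001110)
-2674 + (-1927) = -4601 → wraps to 3591 (0111000000111)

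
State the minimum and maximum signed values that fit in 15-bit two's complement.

min = -16384, max = 16383

Minimum: −2^14 = -16384.
Maximum: 2^14 − 1 = 16383.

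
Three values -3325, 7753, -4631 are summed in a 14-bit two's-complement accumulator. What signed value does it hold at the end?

-3325 + 7753 = 4428 (01000101001100)
4428 + (-4631) = -203 (11111100110101)

-203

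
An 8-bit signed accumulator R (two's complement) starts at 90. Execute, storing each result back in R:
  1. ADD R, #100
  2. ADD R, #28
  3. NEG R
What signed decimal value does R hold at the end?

Start: R = 90 = 01011010.
R = 90 + 100 = 190; wraps to -66 = 10111110
R = -66 + 28 = -38 = 11011010
R = −(-38) = 38 = 00100110

38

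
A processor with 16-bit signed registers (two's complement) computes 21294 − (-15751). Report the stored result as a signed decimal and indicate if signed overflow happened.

21294 → 0101001100101110
-15751 → 1100001001111001
Subtract via negate-and-add: invert 1100001001111001 + 1 = 0011110110000111 (i.e. 15751).
  0101001100101110
+ 0011110110000111
= 1001000010110101
Result 1001000010110101: MSB = 1 → 37045 − 65536 = -28491.
Both addends (after negating the subtrahend) are non-negative but the stored result is negative: signed overflow. The true value 21294 − (-15751) = 37045 lies outside [-32768, 32767].

-28491; overflow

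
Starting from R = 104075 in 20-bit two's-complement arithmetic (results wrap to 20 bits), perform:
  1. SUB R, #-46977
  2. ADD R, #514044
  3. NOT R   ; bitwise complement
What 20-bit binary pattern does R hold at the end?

01011101100111110111

Start: R = 104075 = 00011001011010001011.
R = 104075 − (-46977) = 151052 = 00100100111000001100
R = 151052 + 514044 = 665096; wraps to -383480 = 10100010011000001000
R = NOT 10100010011000001000 = 01011101100111110111 = 383479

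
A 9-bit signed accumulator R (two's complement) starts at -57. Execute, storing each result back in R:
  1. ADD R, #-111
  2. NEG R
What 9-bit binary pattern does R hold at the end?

Start: R = -57 = 111000111.
R = -57 + (-111) = -168 = 101011000
R = −(-168) = 168 = 010101000

010101000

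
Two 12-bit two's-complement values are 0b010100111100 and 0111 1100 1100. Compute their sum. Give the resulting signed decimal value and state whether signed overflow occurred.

-760; overflow

0b010100111100 → 010100111100 = 1340 (signed)
0111 1100 1100 → 011111001100 = 1996 (signed)
  010100111100
+ 011111001100
= 110100001000
Result 110100001000: MSB = 1 → 3336 − 4096 = -760.
Both addends are non-negative but the stored result is negative: signed overflow. The true value 1340 + 1996 = 3336 lies outside [-2048, 2047].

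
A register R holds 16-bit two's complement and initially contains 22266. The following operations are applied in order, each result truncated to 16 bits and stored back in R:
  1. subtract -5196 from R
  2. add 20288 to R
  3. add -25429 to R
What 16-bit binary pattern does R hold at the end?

Start: R = 22266 = 0101011011111010.
R = 22266 − (-5196) = 27462 = 0110101101000110
R = 27462 + 20288 = 47750; wraps to -17786 = 1011101010000110
R = -17786 + (-25429) = -43215; wraps to 22321 = 0101011100110001

0101011100110001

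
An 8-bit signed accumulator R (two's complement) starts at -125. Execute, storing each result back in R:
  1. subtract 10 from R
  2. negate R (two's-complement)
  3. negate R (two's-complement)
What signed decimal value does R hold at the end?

121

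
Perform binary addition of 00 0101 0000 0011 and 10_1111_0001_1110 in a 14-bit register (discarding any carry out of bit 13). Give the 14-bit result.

11010000100001

  00010100000011
+ 10111100011110
= 11010000100001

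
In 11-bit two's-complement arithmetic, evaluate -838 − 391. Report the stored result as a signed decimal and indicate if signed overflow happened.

819; overflow

-838 → 10010111010
391 → 00110000111
Subtract via negate-and-add: invert 00110000111 + 1 = 11001111001 (i.e. -391).
  10010111010
+ 11001111001
= 01100110011  (discard carry-out 1)
Result 01100110011: MSB = 0 → value 819.
Both addends (after negating the subtrahend) are negative but the stored result is non-negative: signed overflow. The true value -838 − 391 = -1229 lies outside [-1024, 1023].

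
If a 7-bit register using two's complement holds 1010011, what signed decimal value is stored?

MSB is 1, so the value is negative.
Unsigned reading: 83. Subtract 2^7 = 128: 83 − 128 = -45.

-45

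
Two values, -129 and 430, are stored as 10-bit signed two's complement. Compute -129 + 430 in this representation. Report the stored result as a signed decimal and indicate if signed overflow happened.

301; no overflow

-129 → 1101111111
430 → 0110101110
  1101111111
+ 0110101110
= 0100101101  (discard carry-out 1)
Result 0100101101: MSB = 0 → value 301.
Addends have opposite signs, so signed overflow cannot occur.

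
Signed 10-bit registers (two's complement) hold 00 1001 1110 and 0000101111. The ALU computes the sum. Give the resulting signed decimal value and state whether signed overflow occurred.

205; no overflow

00 1001 1110 → 0010011110 = 158 (signed)
0000101111 = 47 (signed)
  0010011110
+ 0000101111
= 0011001101
Result 0011001101: MSB = 0 → value 205.
Both addends are non-negative and so is the stored result: no signed overflow.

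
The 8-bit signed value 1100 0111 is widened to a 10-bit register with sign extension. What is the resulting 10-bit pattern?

MSB of 11000111 is 1; replicate it into the new high bits.
11|11000111 → 1111000111 (still -57).

1111000111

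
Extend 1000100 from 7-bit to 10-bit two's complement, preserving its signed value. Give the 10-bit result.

1111000100

MSB of 1000100 is 1; replicate it into the new high bits.
111|1000100 → 1111000100 (still -60).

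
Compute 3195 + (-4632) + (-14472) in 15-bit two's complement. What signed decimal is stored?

-15909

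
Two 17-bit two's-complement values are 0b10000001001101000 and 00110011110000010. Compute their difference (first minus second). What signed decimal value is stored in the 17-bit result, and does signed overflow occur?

0b10000001001101000 → 10000001001101000 = -64920 (signed)
00110011110000010 = 26498 (signed)
Subtract via negate-and-add: invert 00110011110000010 + 1 = 11001100001111110 (i.e. -26498).
  10000001001101000
+ 11001100001111110
= 01001101011100110  (discard carry-out 1)
Result 01001101011100110: MSB = 0 → value 39654.
Both addends (after negating the subtrahend) are negative but the stored result is non-negative: signed overflow. The true value -64920 − 26498 = -91418 lies outside [-65536, 65535].

39654; overflow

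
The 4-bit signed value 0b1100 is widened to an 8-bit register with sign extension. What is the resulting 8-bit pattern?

MSB of 1100 is 1; replicate it into the new high bits.
1111|1100 → 11111100 (still -4).

11111100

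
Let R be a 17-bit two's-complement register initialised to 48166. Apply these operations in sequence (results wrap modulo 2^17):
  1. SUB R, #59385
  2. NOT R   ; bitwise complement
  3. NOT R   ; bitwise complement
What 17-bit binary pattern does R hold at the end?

Start: R = 48166 = 01011110000100110.
R = 48166 − 59385 = -11219 = 11101010000101101
R = NOT 11101010000101101 = 00010101111010010 = 11218
R = NOT 00010101111010010 = 11101010000101101 = -11219

11101010000101101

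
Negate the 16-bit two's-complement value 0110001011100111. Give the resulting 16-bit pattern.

Invert: 1001110100011000. Add 1: 1001110100011001.
Check: 0110001011100111 = 25319, 1001110100011001 = -25319.

1001110100011001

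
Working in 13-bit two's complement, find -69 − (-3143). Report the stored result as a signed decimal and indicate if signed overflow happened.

3074; no overflow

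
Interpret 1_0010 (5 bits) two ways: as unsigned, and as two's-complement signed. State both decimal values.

Unsigned: 10010 = 18.
Signed: MSB=1 → 18 − 32 = -14.

unsigned = 18, signed = -14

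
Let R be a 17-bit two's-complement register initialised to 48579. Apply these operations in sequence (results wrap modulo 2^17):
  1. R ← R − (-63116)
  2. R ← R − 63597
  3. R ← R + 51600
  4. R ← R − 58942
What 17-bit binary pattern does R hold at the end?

01001111100110100

Start: R = 48579 = 01011110111000011.
R = 48579 − (-63116) = 111695; wraps to -19377 = 11011010001001111
R = -19377 − 63597 = -82974; wraps to 48098 = 01011101111100010
R = 48098 + 51600 = 99698; wraps to -31374 = 11000010101110010
R = -31374 − 58942 = -90316; wraps to 40756 = 01001111100110100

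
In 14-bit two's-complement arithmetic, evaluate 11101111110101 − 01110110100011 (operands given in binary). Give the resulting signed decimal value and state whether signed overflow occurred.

11101111110101 = -1035 (signed)
01110110100011 = 7587 (signed)
Subtract via negate-and-add: invert 01110110100011 + 1 = 10001001011101 (i.e. -7587).
  11101111110101
+ 10001001011101
= 01111001010010  (discard carry-out 1)
Result 01111001010010: MSB = 0 → value 7762.
Both addends (after negating the subtrahend) are negative but the stored result is non-negative: signed overflow. The true value -1035 − 7587 = -8622 lies outside [-8192, 8191].

7762; overflow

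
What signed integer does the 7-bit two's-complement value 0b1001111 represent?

-49

MSB is 1, so the value is negative.
Unsigned reading: 79. Subtract 2^7 = 128: 79 − 128 = -49.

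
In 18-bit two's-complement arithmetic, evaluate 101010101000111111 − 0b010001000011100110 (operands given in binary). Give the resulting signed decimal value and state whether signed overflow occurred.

101010101000111111 = -87489 (signed)
0b010001000011100110 → 010001000011100110 = 69862 (signed)
Subtract via negate-and-add: invert 010001000011100110 + 1 = 101110111100011010 (i.e. -69862).
  101010101000111111
+ 101110111100011010
= 011001100101011001  (discard carry-out 1)
Result 011001100101011001: MSB = 0 → value 104793.
Both addends (after negating the subtrahend) are negative but the stored result is non-negative: signed overflow. The true value -87489 − 69862 = -157351 lies outside [-131072, 131071].

104793; overflow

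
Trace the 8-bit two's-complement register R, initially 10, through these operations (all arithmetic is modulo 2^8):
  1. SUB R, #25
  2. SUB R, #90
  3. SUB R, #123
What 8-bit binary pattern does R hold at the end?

00011100

Start: R = 10 = 00001010.
R = 10 − 25 = -15 = 11110001
R = -15 − 90 = -105 = 10010111
R = -105 − 123 = -228; wraps to 28 = 00011100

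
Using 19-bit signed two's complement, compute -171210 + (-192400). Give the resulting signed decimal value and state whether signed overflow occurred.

160678; overflow

-171210 → 1010110001100110110
-192400 → 1010001000001110000
  1010110001100110110
+ 1010001000001110000
= 0100111001110100110  (discard carry-out 1)
Result 0100111001110100110: MSB = 0 → value 160678.
Both addends are negative but the stored result is non-negative: signed overflow. The true value -171210 + (-192400) = -363610 lies outside [-262144, 262143].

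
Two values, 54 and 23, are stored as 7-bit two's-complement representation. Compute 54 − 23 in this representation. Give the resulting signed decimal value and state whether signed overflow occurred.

54 → 0110110
23 → 0010111
Subtract via negate-and-add: invert 0010111 + 1 = 1101001 (i.e. -23).
  0110110
+ 1101001
= 0011111  (discard carry-out 1)
Result 0011111: MSB = 0 → value 31.
Addends (after negating the subtrahend) have opposite signs, so signed overflow cannot occur.

31; no overflow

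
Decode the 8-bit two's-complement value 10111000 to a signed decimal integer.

-72

MSB is 1, so the value is negative.
Unsigned reading: 184. Subtract 2^8 = 256: 184 − 256 = -72.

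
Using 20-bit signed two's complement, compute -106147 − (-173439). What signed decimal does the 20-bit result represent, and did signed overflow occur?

-106147 → 11100110000101011101
-173439 → 11010101101010000001
Subtract via negate-and-add: invert 11010101101010000001 + 1 = 00101010010101111111 (i.e. 173439).
  11100110000101011101
+ 00101010010101111111
= 00010000011011011100  (discard carry-out 1)
Result 00010000011011011100: MSB = 0 → value 67292.
Addends (after negating the subtrahend) have opposite signs, so signed overflow cannot occur.

67292; no overflow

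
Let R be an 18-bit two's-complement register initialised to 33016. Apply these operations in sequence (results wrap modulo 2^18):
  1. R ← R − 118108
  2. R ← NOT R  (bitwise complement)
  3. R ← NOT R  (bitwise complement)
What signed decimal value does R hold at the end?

-85092

Start: R = 33016 = 001000000011111000.
R = 33016 − 118108 = -85092 = 101011001110011100
R = NOT 101011001110011100 = 010100110001100011 = 85091
R = NOT 010100110001100011 = 101011001110011100 = -85092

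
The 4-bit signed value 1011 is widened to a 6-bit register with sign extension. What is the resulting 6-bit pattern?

MSB of 1011 is 1; replicate it into the new high bits.
11|1011 → 111011 (still -5).

111011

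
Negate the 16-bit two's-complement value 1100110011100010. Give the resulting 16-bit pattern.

0011001100011110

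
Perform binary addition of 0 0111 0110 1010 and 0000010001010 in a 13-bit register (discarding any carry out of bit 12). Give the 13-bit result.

  0011101101010
+ 0000010001010
= 0011111110100

0011111110100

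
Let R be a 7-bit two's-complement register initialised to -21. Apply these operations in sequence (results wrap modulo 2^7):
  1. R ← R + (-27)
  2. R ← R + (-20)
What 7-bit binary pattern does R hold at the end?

Start: R = -21 = 1101011.
R = -21 + (-27) = -48 = 1010000
R = -48 + (-20) = -68; wraps to 60 = 0111100

0111100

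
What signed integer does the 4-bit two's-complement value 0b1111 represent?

-1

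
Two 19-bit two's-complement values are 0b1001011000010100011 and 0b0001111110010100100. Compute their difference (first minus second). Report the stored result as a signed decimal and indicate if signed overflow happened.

242687; overflow

0b1001011000010100011 → 1001011000010100011 = -216925 (signed)
0b0001111110010100100 → 0001111110010100100 = 64676 (signed)
Subtract via negate-and-add: invert 0001111110010100100 + 1 = 1110000001101011100 (i.e. -64676).
  1001011000010100011
+ 1110000001101011100
= 0111011001111111111  (discard carry-out 1)
Result 0111011001111111111: MSB = 0 → value 242687.
Both addends (after negating the subtrahend) are negative but the stored result is non-negative: signed overflow. The true value -216925 − 64676 = -281601 lies outside [-262144, 262143].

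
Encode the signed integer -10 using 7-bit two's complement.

1110110

|-10| = 10 = 0001010 in 7 bits.
Invert the bits: 1110101. Add 1: 1110110.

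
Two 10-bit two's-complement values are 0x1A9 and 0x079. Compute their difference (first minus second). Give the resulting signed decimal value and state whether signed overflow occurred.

304; no overflow

0x1A9 = 0110101001 = 425 (signed)
0x079 = 0001111001 = 121 (signed)
Subtract via negate-and-add: invert 0001111001 + 1 = 1110000111 (i.e. -121).
  0110101001
+ 1110000111
= 0100110000  (discard carry-out 1)
Result 0100110000: MSB = 0 → value 304.
Addends (after negating the subtrahend) have opposite signs, so signed overflow cannot occur.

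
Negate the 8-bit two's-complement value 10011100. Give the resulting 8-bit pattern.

01100100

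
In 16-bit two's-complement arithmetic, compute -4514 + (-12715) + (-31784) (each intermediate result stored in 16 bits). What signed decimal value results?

16523

-4514 + (-12715) = -17229 (1011110010110011)
-17229 + (-31784) = -49013 → wraps to 16523 (0100000010001011)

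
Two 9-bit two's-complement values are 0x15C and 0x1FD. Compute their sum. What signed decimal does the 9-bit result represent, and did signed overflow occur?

-167; no overflow

0x15C = 101011100 = -164 (signed)
0x1FD = 111111101 = -3 (signed)
  101011100
+ 111111101
= 101011001  (discard carry-out 1)
Result 101011001: MSB = 1 → 345 − 512 = -167.
Both addends are negative and so is the stored result: no signed overflow.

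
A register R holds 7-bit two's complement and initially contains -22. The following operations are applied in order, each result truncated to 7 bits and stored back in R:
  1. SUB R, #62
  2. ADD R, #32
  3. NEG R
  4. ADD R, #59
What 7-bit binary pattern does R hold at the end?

1101111

Start: R = -22 = 1101010.
R = -22 − 62 = -84; wraps to 44 = 0101100
R = 44 + 32 = 76; wraps to -52 = 1001100
R = −(-52) = 52 = 0110100
R = 52 + 59 = 111; wraps to -17 = 1101111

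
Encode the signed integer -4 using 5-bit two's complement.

|-4| = 4 = 00100 in 5 bits.
Invert the bits: 11011. Add 1: 11100.

11100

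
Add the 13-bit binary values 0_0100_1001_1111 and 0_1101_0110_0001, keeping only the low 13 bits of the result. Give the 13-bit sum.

1001000000000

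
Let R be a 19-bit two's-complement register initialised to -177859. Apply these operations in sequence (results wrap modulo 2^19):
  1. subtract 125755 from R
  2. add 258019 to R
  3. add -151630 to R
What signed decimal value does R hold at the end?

-197225

Start: R = -177859 = 1010100100100111101.
R = -177859 − 125755 = -303614; wraps to 220674 = 0110101111000000010
R = 220674 + 258019 = 478693; wraps to -45595 = 1110100110111100101
R = -45595 + (-151630) = -197225 = 1001111110110010111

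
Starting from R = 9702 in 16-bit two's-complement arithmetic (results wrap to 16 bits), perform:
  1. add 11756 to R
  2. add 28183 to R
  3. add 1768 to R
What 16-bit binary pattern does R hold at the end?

1100100011010001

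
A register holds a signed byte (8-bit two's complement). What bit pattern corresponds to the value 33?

00100001

33 is non-negative, so write it directly in 8 bits: 00100001.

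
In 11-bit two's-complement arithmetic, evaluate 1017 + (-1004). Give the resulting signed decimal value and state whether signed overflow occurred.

13; no overflow

1017 → 01111111001
-1004 → 10000010100
  01111111001
+ 10000010100
= 00000001101  (discard carry-out 1)
Result 00000001101: MSB = 0 → value 13.
Addends have opposite signs, so signed overflow cannot occur.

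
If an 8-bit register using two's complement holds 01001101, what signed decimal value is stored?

77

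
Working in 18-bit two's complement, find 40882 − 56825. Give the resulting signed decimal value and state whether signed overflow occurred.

40882 → 001001111110110010
56825 → 001101110111111001
Subtract via negate-and-add: invert 001101110111111001 + 1 = 110010001000000111 (i.e. -56825).
  001001111110110010
+ 110010001000000111
= 111100000110111001
Result 111100000110111001: MSB = 1 → 246201 − 262144 = -15943.
Addends (after negating the subtrahend) have opposite signs, so signed overflow cannot occur.

-15943; no overflow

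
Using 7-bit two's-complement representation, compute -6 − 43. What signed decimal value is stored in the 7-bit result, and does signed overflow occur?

-49; no overflow

-6 → 1111010
43 → 0101011
Subtract via negate-and-add: invert 0101011 + 1 = 1010101 (i.e. -43).
  1111010
+ 1010101
= 1001111  (discard carry-out 1)
Result 1001111: MSB = 1 → 79 − 128 = -49.
Both addends (after negating the subtrahend) are negative and so is the stored result: no signed overflow.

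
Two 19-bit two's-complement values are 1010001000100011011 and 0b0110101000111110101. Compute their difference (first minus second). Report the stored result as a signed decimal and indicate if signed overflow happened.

114470; overflow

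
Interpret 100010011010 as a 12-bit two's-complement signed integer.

MSB is 1, so the value is negative.
Invert: 011101100101. Add 1: 011101100110 = 1894. So the value is −1894.

-1894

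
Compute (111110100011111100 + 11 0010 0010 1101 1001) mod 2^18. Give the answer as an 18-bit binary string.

110000101111010101

  111110100011111100
+ 110010001011011001
= 110000101111010101  (discard carry-out 1)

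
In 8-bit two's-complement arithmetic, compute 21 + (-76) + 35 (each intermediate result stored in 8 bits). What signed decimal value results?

-20

21 + (-76) = -55 (11001001)
-55 + 35 = -20 (11101100)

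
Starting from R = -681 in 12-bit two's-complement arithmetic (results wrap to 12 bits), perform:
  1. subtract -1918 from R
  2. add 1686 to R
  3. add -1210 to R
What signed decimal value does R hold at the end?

1713

Start: R = -681 = 110101010111.
R = -681 − (-1918) = 1237 = 010011010101
R = 1237 + 1686 = 2923; wraps to -1173 = 101101101011
R = -1173 + (-1210) = -2383; wraps to 1713 = 011010110001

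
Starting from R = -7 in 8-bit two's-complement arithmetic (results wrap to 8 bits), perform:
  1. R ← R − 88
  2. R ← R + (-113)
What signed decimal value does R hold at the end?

48

Start: R = -7 = 11111001.
R = -7 − 88 = -95 = 10100001
R = -95 + (-113) = -208; wraps to 48 = 00110000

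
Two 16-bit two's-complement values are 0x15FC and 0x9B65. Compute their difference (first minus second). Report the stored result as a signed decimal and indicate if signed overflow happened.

0x15FC = 0001010111111100 = 5628 (signed)
0x9B65 = 1001101101100101 = -25755 (signed)
Subtract via negate-and-add: invert 1001101101100101 + 1 = 0110010010011011 (i.e. 25755).
  0001010111111100
+ 0110010010011011
= 0111101010010111
Result 0111101010010111: MSB = 0 → value 31383.
Both addends (after negating the subtrahend) are non-negative and so is the stored result: no signed overflow.

31383; no overflow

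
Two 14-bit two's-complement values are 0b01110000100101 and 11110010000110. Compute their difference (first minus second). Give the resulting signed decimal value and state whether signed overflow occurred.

0b01110000100101 → 01110000100101 = 7205 (signed)
11110010000110 = -890 (signed)
Subtract via negate-and-add: invert 11110010000110 + 1 = 00001101111010 (i.e. 890).
  01110000100101
+ 00001101111010
= 01111110011111
Result 01111110011111: MSB = 0 → value 8095.
Both addends (after negating the subtrahend) are non-negative and so is the stored result: no signed overflow.

8095; no overflow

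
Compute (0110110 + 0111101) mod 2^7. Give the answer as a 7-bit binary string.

  0110110
+ 0111101
= 1110011

1110011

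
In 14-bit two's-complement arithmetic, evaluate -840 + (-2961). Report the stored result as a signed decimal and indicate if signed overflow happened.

-840 → 11110010111000
-2961 → 11010001101111
  11110010111000
+ 11010001101111
= 11000100100111  (discard carry-out 1)
Result 11000100100111: MSB = 1 → 12583 − 16384 = -3801.
Both addends are negative and so is the stored result: no signed overflow.

-3801; no overflow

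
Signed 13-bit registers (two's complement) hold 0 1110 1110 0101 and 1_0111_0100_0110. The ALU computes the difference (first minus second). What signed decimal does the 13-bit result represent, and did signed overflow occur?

-2145; overflow

0 1110 1110 0101 → 0111011100101 = 3813 (signed)
1_0111_0100_0110 → 1011101000110 = -2234 (signed)
Subtract via negate-and-add: invert 1011101000110 + 1 = 0100010111010 (i.e. 2234).
  0111011100101
+ 0100010111010
= 1011110011111
Result 1011110011111: MSB = 1 → 6047 − 8192 = -2145.
Both addends (after negating the subtrahend) are non-negative but the stored result is negative: signed overflow. The true value 3813 − (-2234) = 6047 lies outside [-4096, 4095].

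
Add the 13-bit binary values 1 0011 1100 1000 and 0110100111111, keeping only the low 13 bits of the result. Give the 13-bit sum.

  1001111001000
+ 0110100111111
= 0000100000111  (discard carry-out 1)

0000100000111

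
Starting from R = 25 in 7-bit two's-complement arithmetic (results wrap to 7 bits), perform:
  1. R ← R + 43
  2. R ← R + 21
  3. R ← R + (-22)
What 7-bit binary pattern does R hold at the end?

1000011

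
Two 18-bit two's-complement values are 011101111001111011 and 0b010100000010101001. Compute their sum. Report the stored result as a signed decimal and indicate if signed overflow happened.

-57564; overflow

011101111001111011 = 122491 (signed)
0b010100000010101001 → 010100000010101001 = 82089 (signed)
  011101111001111011
+ 010100000010101001
= 110001111100100100
Result 110001111100100100: MSB = 1 → 204580 − 262144 = -57564.
Both addends are non-negative but the stored result is negative: signed overflow. The true value 122491 + 82089 = 204580 lies outside [-131072, 131071].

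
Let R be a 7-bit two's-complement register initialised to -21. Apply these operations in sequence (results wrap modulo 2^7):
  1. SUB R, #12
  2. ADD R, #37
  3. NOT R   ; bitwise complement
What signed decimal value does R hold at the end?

-5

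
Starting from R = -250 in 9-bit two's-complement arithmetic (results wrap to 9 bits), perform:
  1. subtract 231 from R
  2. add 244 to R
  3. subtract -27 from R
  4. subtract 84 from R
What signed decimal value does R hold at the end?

Start: R = -250 = 100000110.
R = -250 − 231 = -481; wraps to 31 = 000011111
R = 31 + 244 = 275; wraps to -237 = 100010011
R = -237 − (-27) = -210 = 100101110
R = -210 − 84 = -294; wraps to 218 = 011011010

218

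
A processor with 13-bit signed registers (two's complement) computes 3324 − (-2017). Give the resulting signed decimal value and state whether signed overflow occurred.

-2851; overflow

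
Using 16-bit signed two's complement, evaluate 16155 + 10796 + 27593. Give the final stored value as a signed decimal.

16155 + 10796 = 26951 (0110100101000111)
26951 + 27593 = 54544 → wraps to -10992 (1101010100010000)

-10992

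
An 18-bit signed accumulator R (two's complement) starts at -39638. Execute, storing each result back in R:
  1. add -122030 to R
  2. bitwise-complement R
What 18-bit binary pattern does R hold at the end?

100111011110000011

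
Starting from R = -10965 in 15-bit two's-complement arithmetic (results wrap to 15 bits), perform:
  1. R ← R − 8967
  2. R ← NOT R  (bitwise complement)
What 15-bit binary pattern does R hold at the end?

Start: R = -10965 = 101010100101011.
R = -10965 − 8967 = -19932; wraps to 12836 = 011001000100100
R = NOT 011001000100100 = 100110111011011 = -12837

100110111011011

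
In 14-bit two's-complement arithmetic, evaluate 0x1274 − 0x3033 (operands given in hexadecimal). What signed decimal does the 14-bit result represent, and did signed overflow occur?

-7615; overflow

0x1274 = 01001001110100 = 4724 (signed)
0x3033 = 11000000110011 = -4045 (signed)
Subtract via negate-and-add: invert 11000000110011 + 1 = 00111111001101 (i.e. 4045).
  01001001110100
+ 00111111001101
= 10001001000001
Result 10001001000001: MSB = 1 → 8769 − 16384 = -7615.
Both addends (after negating the subtrahend) are non-negative but the stored result is negative: signed overflow. The true value 4724 − (-4045) = 8769 lies outside [-8192, 8191].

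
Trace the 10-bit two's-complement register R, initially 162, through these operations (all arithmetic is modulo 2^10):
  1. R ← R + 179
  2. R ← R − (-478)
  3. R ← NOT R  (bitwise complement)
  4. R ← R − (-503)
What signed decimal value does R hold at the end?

Start: R = 162 = 0010100010.
R = 162 + 179 = 341 = 0101010101
R = 341 − (-478) = 819; wraps to -205 = 1100110011
R = NOT 1100110011 = 0011001100 = 204
R = 204 − (-503) = 707; wraps to -317 = 1011000011

-317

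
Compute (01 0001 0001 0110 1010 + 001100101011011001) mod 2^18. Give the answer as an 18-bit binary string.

  010001000101101010
+ 001100101011011001
= 011101110001000011

011101110001000011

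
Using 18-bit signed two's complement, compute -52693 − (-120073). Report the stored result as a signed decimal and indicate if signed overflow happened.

67380; no overflow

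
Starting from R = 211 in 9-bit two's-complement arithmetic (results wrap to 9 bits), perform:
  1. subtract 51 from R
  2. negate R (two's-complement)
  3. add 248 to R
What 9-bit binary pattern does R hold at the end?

001011000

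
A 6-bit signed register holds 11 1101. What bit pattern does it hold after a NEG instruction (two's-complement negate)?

000011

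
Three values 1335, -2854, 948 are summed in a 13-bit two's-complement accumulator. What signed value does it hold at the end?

-571

1335 + (-2854) = -1519 (1101000010001)
-1519 + 948 = -571 (1110111000101)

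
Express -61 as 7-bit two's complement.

1000011

|-61| = 61 = 0111101 in 7 bits.
Invert the bits: 1000010. Add 1: 1000011.
Check: 1000011 reads as 67 − 128 = -61.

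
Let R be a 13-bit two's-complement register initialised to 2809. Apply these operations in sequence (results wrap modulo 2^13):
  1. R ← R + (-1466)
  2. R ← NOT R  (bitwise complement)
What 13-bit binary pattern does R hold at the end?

1101011000000

Start: R = 2809 = 0101011111001.
R = 2809 + (-1466) = 1343 = 0010100111111
R = NOT 0010100111111 = 1101011000000 = -1344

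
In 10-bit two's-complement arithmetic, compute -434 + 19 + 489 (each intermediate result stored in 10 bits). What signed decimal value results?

-434 + 19 = -415 (1001100001)
-415 + 489 = 74 (0001001010)

74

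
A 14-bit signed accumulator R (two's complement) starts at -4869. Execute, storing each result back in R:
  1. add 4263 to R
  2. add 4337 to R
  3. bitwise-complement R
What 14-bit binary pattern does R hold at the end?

Start: R = -4869 = 10110011111011.
R = -4869 + 4263 = -606 = 11110110100010
R = -606 + 4337 = 3731 = 00111010010011
R = NOT 00111010010011 = 11000101101100 = -3732

11000101101100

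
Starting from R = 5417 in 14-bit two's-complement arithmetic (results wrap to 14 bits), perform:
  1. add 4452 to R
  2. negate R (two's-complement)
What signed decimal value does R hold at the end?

Start: R = 5417 = 01010100101001.
R = 5417 + 4452 = 9869; wraps to -6515 = 10011010001101
R = −(-6515) = 6515 = 01100101110011

6515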